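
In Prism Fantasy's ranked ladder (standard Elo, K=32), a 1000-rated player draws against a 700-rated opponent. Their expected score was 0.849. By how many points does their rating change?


Elo update: delta = K * (S - Ea), where S = 0.5 (draws)
S - Ea = 0.5 - 0.849 = -0.349
Rating change = 32 * -0.349
= -11.17

-11.17 rating points


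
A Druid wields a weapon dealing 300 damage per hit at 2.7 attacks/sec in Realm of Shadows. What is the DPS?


DPS = damage * attack_speed
= 300 * 2.7
= 810.0

810.0 DPS


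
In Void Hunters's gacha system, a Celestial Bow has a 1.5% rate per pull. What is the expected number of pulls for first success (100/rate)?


Expected pulls for a geometric distribution = 1/p = 100 / rate%
= 100 / 1.5
= 66.67

66.67 pulls


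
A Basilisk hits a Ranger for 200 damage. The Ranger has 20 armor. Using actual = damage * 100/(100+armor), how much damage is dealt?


actual = 200 * 100 / (100 + 20)
= 200 * 100 / 120
= 20000 / 120
= 166.67

166.67 damage


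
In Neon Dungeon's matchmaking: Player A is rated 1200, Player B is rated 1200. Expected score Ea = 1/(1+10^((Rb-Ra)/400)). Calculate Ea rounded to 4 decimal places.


Elo expected score: Ea = 1/(1 + 10^((Rb-Ra)/400))
Rb - Ra = 1200 - 1200 = 0
(Rb-Ra)/400 = 0/400 = 0.0
10^0.0 = 1.0
Ea = 1/(1 + 1.0) = 1/2.0 = 0.5000

0.5000


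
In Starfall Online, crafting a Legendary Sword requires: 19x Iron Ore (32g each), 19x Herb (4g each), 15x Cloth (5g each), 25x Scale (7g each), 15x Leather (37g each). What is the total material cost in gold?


Cost breakdown:
  Iron Ore: 19 * 32 = 608
  Herb: 19 * 4 = 76
  Cloth: 15 * 5 = 75
  Scale: 25 * 7 = 175
  Leather: 15 * 37 = 555
Total = 608 + 76 + 75 + 175 + 555 = 1489

1489 gold


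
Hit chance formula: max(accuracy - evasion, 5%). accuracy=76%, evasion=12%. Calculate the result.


accuracy - evasion = 76 - 12 = 64
Apply floor: max(64, 5) = 64
Hit chance = 64%

64%


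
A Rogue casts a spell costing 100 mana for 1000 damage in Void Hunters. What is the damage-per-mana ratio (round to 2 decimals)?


Efficiency = damage / mana
= 1000 / 100
= 10.00

10.00 dmg/mana


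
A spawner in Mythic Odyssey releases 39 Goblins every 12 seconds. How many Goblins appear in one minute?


Spawns per minute = count * (60 / interval)
= 39 * (60 / 12)
= 39 * 5.0
= 195.0

195.0 per minute


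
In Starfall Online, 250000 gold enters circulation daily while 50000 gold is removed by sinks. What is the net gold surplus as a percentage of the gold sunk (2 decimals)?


Net gold = 250000 - 50000 = 200000
Inflation rate = net / sunk * 100 = 200000 / 50000 * 100
= 4.0 * 100
= 400.00%

400.00%


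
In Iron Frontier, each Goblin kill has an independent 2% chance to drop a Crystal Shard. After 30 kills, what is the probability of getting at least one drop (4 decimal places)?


P(at least one) = 1 - P(none) = 1 - (1-p)^n
p = 2/100 = 0.02
1 - p = 0.98
(1 - p)^30 = 0.98^30 = 0.545484
P(at least one) = 1 - 0.545484 = 0.4545

0.4545


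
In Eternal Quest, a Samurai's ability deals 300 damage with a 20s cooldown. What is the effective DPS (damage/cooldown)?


DPS = damage / cooldown
= 300 / 20
= 15.00

15.00 DPS


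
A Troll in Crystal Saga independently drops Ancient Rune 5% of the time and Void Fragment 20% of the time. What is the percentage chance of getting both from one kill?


For independent events, P(both) = P(A) * P(B)
= 5% * 20%
= 100 / 100 %
= 1.0%

1.0%


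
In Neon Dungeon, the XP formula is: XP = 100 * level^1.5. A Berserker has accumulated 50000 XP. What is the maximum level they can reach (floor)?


XP = 100 * level^1.5, so level = (XP / 100)^(1/1.5)
= (50000 / 100)^(1/1.5)
= 500.0^0.6667
= 62.9961
Floor: level = 62

level 62


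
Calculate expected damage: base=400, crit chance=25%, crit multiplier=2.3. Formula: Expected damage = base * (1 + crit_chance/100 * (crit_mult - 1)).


E[dmg] = base * (1 + crit_chance * (crit_mult - 1))
cc as decimal = 25/100 = 0.25
cm - 1 = 2.3 - 1 = 1.3
Bonus factor = 0.25 * 1.3 = 0.325
Total multiplier = 1 + 0.325 = 1.325
Expected damage = 400 * 1.325 = 530.00

530.00 damage


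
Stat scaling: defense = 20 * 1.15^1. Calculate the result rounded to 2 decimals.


value = base * growth^level
= 20 * 1.15^1
= 20 * 1.15
= 23.00

23.00 defense


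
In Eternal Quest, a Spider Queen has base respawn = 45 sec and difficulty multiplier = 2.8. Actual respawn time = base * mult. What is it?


Respawn time = base * multiplier
= 45 * 2.8
= 126.0 seconds

126.0 seconds


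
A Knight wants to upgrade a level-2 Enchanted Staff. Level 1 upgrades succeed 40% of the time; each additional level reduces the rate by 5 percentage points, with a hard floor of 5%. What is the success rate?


raw_rate = 40 - 5 * (2 - 1)
= 40 - 5 * 1
= 40 - 5
= 35
Apply floor: max(35, 5) = 35%

35%


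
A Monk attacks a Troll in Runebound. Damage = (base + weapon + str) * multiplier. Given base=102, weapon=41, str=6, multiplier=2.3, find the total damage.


Sum base + weapon + str = 102 + 41 + 6 = 149
Multiply by 2.3:
149 * 2.3 = 342.7

342.7 damage


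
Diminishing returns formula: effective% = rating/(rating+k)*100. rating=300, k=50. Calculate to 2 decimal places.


effective% = rating / (rating + k) * 100
= 300 / (300 + 50) * 100
= 300 / 350 * 100
= 0.857143 * 100
= 85.71%

85.71%


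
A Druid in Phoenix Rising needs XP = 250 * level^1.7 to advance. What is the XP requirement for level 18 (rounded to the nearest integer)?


XP = 250 * level^1.7
Substitute level = 18:
XP = 250 * 18^1.7
= 250 * 136.133
= 34033

34033 XP


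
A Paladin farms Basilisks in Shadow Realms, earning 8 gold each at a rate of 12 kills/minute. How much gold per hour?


Gold per minute = 8 * 12 = 96
Gold per hour = 96 * 60 = 5760

5760 gold/hour


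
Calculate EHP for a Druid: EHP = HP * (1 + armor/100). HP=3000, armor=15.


EHP = 3000 * (1 + 15/100)
= 3000 * (1 + 0.15)
= 3000 * 1.15
= 3450.0

3450.0 EHP


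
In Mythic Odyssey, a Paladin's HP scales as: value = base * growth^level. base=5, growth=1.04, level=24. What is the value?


value = base * growth^level
= 5 * 1.04^24
= 5 * 2.563304
= 12.82

12.82 HP


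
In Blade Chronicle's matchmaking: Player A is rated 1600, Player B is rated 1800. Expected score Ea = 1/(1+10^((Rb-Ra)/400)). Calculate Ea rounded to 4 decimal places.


Elo expected score: Ea = 1/(1 + 10^((Rb-Ra)/400))
Rb - Ra = 1800 - 1600 = 200
(Rb-Ra)/400 = 200/400 = 0.5
10^0.5 = 3.162278
Ea = 1/(1 + 3.162278) = 1/4.162278 = 0.2403

0.2403


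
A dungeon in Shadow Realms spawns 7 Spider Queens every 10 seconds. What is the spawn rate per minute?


Spawns per minute = count * (60 / interval)
= 7 * (60 / 10)
= 7 * 6.0
= 42.0

42.0 per minute


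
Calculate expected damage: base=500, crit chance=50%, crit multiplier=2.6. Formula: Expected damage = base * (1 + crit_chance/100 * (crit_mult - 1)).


E[dmg] = base * (1 + crit_chance * (crit_mult - 1))
cc as decimal = 50/100 = 0.5
cm - 1 = 2.6 - 1 = 1.6
Bonus factor = 0.5 * 1.6 = 0.8
Total multiplier = 1 + 0.8 = 1.8
Expected damage = 500 * 1.8 = 900.00

900.00 damage


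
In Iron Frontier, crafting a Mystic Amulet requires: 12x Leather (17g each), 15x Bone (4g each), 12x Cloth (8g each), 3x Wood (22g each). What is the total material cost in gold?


Cost breakdown:
  Leather: 12 * 17 = 204
  Bone: 15 * 4 = 60
  Cloth: 12 * 8 = 96
  Wood: 3 * 22 = 66
Total = 204 + 60 + 96 + 66 = 426

426 gold


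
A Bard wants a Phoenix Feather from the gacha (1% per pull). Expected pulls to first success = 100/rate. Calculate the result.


Expected pulls for a geometric distribution = 1/p = 100 / rate%
= 100 / 1
= 100.0

100.0 pulls


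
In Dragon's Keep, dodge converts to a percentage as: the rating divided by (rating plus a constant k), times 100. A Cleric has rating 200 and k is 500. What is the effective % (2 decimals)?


effective% = rating / (rating + k) * 100
= 200 / (200 + 500) * 100
= 200 / 700 * 100
= 0.285714 * 100
= 28.57%

28.57%


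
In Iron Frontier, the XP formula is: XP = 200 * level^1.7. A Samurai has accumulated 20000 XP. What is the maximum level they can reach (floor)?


XP = 200 * level^1.7, so level = (XP / 200)^(1/1.7)
= (20000 / 200)^(1/1.7)
= 100.0^0.5882
= 15.0131
Floor: level = 15

level 15


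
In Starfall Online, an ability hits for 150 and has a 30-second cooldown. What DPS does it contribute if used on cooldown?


DPS = damage / cooldown
= 150 / 30
= 5.00

5.00 DPS


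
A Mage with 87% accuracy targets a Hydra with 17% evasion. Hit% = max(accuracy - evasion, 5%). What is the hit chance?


accuracy - evasion = 87 - 17 = 70
Apply floor: max(70, 5) = 70
Hit chance = 70%

70%


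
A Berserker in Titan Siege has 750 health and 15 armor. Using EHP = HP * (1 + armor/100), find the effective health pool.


EHP = 750 * (1 + 15/100)
= 750 * (1 + 0.15)
= 750 * 1.15
= 862.5

862.5 EHP


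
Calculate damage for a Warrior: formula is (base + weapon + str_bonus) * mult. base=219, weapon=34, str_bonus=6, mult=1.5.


Sum base + weapon + str = 219 + 34 + 6 = 259
Multiply by 1.5:
259 * 1.5 = 388.5

388.5 damage


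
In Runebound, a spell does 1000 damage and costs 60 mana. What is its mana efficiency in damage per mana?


Efficiency = damage / mana
= 1000 / 60
= 16.67

16.67 dmg/mana


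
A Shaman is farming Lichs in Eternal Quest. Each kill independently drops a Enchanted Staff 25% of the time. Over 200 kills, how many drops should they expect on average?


Expected drops = kills * (drop_rate / 100)
= 200 * (25 / 100)
= 200 * 0.25
= 50.0

50.0 drops


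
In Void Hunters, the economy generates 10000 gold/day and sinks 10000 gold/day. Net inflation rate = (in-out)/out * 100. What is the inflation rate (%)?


Net gold = 10000 - 10000 = 0
Inflation rate = net / sunk * 100 = 0 / 10000 * 100
= 0.0 * 100
= 0.00%

0.00%


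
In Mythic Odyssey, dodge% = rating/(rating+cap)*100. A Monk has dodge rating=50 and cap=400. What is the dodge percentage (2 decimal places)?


dodge% = 50 / (50 + 400) * 100
= 50 / 450 * 100
= 0.111111 * 100
= 11.11%

11.11%


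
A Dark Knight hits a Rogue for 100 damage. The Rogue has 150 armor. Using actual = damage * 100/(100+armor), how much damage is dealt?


actual = 100 * 100 / (100 + 150)
= 100 * 100 / 250
= 10000 / 250
= 40.00

40.00 damage


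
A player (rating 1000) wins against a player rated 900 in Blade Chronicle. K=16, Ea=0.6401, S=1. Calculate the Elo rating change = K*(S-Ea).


Elo update: delta = K * (S - Ea), where S = 1 (wins)
S - Ea = 1 - 0.6401 = 0.3599
Rating change = 16 * 0.3599
= 5.76

5.76 rating points


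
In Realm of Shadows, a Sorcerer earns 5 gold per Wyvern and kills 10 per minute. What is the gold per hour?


Gold per minute = 5 * 10 = 50
Gold per hour = 50 * 60 = 3000

3000 gold/hour


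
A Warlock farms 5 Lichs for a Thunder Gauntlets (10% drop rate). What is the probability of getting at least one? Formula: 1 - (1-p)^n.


P(at least one) = 1 - P(none) = 1 - (1-p)^n
p = 10/100 = 0.1
1 - p = 0.9
(1 - p)^5 = 0.9^5 = 0.590490
P(at least one) = 1 - 0.590490 = 0.4095

0.4095


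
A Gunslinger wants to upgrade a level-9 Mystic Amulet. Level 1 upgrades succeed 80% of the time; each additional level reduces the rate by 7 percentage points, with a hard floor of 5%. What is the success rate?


raw_rate = 80 - 7 * (9 - 1)
= 80 - 7 * 8
= 80 - 56
= 24
Apply floor: max(24, 5) = 24%

24%


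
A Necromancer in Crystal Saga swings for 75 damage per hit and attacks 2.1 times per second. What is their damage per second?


DPS = damage * attack_speed
= 75 * 2.1
= 157.5

157.5 DPS


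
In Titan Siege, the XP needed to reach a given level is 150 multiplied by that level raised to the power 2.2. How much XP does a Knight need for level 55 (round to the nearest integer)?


XP = 150 * level^2.2
Substitute level = 55:
XP = 150 * 55^2.2
= 150 * 6742.1423
= 1011321

1011321 XP


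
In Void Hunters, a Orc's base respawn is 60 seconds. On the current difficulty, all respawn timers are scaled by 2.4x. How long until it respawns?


Respawn time = base * multiplier
= 60 * 2.4
= 144.0 seconds

144.0 seconds


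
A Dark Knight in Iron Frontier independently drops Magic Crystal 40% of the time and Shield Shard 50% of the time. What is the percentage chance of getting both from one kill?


For independent events, P(both) = P(A) * P(B)
= 40% * 50%
= 2000 / 100 %
= 20.0%

20.0%


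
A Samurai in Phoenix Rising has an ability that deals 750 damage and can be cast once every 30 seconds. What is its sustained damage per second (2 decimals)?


DPS = damage / cooldown
= 750 / 30
= 25.00

25.00 DPS


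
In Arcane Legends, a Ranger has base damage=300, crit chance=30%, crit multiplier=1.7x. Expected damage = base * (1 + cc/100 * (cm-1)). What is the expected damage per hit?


E[dmg] = base * (1 + crit_chance * (crit_mult - 1))
cc as decimal = 30/100 = 0.3
cm - 1 = 1.7 - 1 = 0.7
Bonus factor = 0.3 * 0.7 = 0.21
Total multiplier = 1 + 0.21 = 1.21
Expected damage = 300 * 1.21 = 363.00

363.00 damage


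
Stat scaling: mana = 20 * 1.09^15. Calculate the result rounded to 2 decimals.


value = base * growth^level
= 20 * 1.09^15
= 20 * 3.642482
= 72.85

72.85 mana


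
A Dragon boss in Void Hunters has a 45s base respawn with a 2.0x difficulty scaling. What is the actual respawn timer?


Respawn time = base * multiplier
= 45 * 2.0
= 90.0 seconds

90.0 seconds


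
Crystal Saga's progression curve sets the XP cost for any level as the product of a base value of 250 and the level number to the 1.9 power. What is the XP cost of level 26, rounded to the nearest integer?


XP = 250 * level^1.9
Substitute level = 26:
XP = 250 * 26^1.9
= 250 * 488.0332
= 122008

122008 XP


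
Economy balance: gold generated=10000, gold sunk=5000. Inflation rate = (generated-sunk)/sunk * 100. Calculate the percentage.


Net gold = 10000 - 5000 = 5000
Inflation rate = net / sunk * 100 = 5000 / 5000 * 100
= 1.0 * 100
= 100.00%

100.00%


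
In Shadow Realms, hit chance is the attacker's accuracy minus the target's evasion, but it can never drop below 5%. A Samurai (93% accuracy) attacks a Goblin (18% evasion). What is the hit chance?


accuracy - evasion = 93 - 18 = 75
Apply floor: max(75, 5) = 75
Hit chance = 75%

75%


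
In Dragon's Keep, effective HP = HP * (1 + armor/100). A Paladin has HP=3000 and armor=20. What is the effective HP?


EHP = 3000 * (1 + 20/100)
= 3000 * (1 + 0.2)
= 3000 * 1.2
= 3600.0

3600.0 EHP


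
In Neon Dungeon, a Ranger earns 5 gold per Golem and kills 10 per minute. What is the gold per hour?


Gold per minute = 5 * 10 = 50
Gold per hour = 50 * 60 = 3000

3000 gold/hour


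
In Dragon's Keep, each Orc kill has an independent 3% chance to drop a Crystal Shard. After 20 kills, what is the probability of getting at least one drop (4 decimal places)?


P(at least one) = 1 - P(none) = 1 - (1-p)^n
p = 3/100 = 0.03
1 - p = 0.97
(1 - p)^20 = 0.97^20 = 0.543794
P(at least one) = 1 - 0.543794 = 0.4562

0.4562


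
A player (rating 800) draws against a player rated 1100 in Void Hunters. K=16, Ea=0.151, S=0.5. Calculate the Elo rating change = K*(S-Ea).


Elo update: delta = K * (S - Ea), where S = 0.5 (draws)
S - Ea = 0.5 - 0.151 = 0.349
Rating change = 16 * 0.349
= 5.58

5.58 rating points


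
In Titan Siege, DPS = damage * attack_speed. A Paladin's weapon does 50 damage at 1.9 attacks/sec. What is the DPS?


DPS = damage * attack_speed
= 50 * 1.9
= 95.0

95.0 DPS


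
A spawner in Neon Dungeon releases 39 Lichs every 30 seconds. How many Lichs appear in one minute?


Spawns per minute = count * (60 / interval)
= 39 * (60 / 30)
= 39 * 2.0
= 78.0

78.0 per minute


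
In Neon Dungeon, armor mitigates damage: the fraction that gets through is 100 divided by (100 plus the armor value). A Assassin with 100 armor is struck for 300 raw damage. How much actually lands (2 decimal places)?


actual = 300 * 100 / (100 + 100)
= 300 * 100 / 200
= 30000 / 200
= 150.00

150.00 damage


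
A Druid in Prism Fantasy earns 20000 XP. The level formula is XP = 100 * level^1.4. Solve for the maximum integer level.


XP = 100 * level^1.4, so level = (XP / 100)^(1/1.4)
= (20000 / 100)^(1/1.4)
= 200.0^0.7143
= 44.0142
Floor: level = 44

level 44


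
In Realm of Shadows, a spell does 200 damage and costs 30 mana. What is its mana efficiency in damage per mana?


Efficiency = damage / mana
= 200 / 30
= 6.67

6.67 dmg/mana


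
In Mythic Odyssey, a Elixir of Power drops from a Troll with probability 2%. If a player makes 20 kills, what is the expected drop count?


Expected drops = kills * (drop_rate / 100)
= 20 * (2 / 100)
= 20 * 0.02
= 0.4

0.4 drops


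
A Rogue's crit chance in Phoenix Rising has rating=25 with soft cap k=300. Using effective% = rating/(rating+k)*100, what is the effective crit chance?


effective% = rating / (rating + k) * 100
= 25 / (25 + 300) * 100
= 25 / 325 * 100
= 0.076923 * 100
= 7.69%

7.69%


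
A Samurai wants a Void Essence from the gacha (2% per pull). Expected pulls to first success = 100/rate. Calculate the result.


Expected pulls for a geometric distribution = 1/p = 100 / rate%
= 100 / 2
= 50.0

50.0 pulls


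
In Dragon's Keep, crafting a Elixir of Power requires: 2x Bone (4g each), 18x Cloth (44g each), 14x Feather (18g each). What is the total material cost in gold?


Cost breakdown:
  Bone: 2 * 4 = 8
  Cloth: 18 * 44 = 792
  Feather: 14 * 18 = 252
Total = 8 + 792 + 252 = 1052

1052 gold


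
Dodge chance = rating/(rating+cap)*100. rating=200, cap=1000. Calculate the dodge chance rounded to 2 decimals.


dodge% = 200 / (200 + 1000) * 100
= 200 / 1200 * 100
= 0.166667 * 100
= 16.67%

16.67%


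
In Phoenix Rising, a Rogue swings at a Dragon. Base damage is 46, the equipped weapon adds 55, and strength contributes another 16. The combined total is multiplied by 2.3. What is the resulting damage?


Sum base + weapon + str = 46 + 55 + 16 = 117
Multiply by 2.3:
117 * 2.3 = 269.1

269.1 damage


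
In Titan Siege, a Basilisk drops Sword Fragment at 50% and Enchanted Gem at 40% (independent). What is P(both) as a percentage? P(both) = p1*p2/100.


For independent events, P(both) = P(A) * P(B)
= 50% * 40%
= 2000 / 100 %
= 20.0%

20.0%


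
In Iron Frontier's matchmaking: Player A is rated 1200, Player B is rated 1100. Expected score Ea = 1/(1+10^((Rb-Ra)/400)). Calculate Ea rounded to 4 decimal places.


Elo expected score: Ea = 1/(1 + 10^((Rb-Ra)/400))
Rb - Ra = 1100 - 1200 = -100
(Rb-Ra)/400 = -100/400 = -0.25
10^-0.25 = 0.562341
Ea = 1/(1 + 0.562341) = 1/1.562341 = 0.6401

0.6401


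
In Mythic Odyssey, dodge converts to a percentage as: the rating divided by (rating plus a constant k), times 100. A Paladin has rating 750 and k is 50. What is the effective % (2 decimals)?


effective% = rating / (rating + k) * 100
= 750 / (750 + 50) * 100
= 750 / 800 * 100
= 0.9375 * 100
= 93.75%

93.75%


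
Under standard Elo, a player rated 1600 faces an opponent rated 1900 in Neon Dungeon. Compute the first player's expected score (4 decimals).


Elo expected score: Ea = 1/(1 + 10^((Rb-Ra)/400))
Rb - Ra = 1900 - 1600 = 300
(Rb-Ra)/400 = 300/400 = 0.75
10^0.75 = 5.623413
Ea = 1/(1 + 5.623413) = 1/6.623413 = 0.1510

0.1510


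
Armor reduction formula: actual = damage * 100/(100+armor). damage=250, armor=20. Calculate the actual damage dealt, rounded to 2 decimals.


actual = 250 * 100 / (100 + 20)
= 250 * 100 / 120
= 25000 / 120
= 208.33

208.33 damage


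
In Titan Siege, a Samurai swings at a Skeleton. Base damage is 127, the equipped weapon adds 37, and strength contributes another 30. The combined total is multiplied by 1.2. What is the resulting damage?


Sum base + weapon + str = 127 + 37 + 30 = 194
Multiply by 1.2:
194 * 1.2 = 232.8

232.8 damage


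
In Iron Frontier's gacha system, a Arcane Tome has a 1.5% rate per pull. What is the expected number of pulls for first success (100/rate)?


Expected pulls for a geometric distribution = 1/p = 100 / rate%
= 100 / 1.5
= 66.67

66.67 pulls


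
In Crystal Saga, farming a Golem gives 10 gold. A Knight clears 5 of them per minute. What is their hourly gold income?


Gold per minute = 10 * 5 = 50
Gold per hour = 50 * 60 = 3000

3000 gold/hour


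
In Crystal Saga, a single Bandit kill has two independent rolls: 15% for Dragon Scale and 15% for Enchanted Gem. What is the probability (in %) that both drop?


For independent events, P(both) = P(A) * P(B)
= 15% * 15%
= 225 / 100 %
= 2.25%

2.25%


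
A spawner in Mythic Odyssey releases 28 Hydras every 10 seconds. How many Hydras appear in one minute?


Spawns per minute = count * (60 / interval)
= 28 * (60 / 10)
= 28 * 6.0
= 168.0

168.0 per minute


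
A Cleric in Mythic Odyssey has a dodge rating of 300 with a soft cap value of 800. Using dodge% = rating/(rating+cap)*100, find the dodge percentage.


dodge% = 300 / (300 + 800) * 100
= 300 / 1100 * 100
= 0.272727 * 100
= 27.27%

27.27%


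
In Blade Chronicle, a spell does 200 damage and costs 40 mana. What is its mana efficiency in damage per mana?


Efficiency = damage / mana
= 200 / 40
= 5.00

5.00 dmg/mana


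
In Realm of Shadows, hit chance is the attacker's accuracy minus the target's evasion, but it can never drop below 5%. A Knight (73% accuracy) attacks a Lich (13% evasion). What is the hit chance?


accuracy - evasion = 73 - 13 = 60
Apply floor: max(60, 5) = 60
Hit chance = 60%

60%


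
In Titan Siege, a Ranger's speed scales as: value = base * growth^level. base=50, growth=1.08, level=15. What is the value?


value = base * growth^level
= 50 * 1.08^15
= 50 * 3.172169
= 158.61

158.61 speed


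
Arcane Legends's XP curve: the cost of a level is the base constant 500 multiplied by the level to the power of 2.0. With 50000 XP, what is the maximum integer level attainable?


XP = 500 * level^2.0, so level = (XP / 500)^(1/2.0)
= (50000 / 500)^(1/2.0)
= 100.0^0.5
= 10.0
Floor: level = 10

level 10


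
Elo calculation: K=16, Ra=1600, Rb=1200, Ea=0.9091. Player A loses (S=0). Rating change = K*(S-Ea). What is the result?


Elo update: delta = K * (S - Ea), where S = 0 (loses)
S - Ea = 0 - 0.9091 = -0.9091
Rating change = 16 * -0.9091
= -14.55

-14.55 rating points


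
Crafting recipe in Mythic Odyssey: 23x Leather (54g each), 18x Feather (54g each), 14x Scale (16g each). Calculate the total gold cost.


Cost breakdown:
  Leather: 23 * 54 = 1242
  Feather: 18 * 54 = 972
  Scale: 14 * 16 = 224
Total = 1242 + 972 + 224 = 2438

2438 gold


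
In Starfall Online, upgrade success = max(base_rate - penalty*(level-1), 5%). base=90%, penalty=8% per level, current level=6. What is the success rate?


raw_rate = 90 - 8 * (6 - 1)
= 90 - 8 * 5
= 90 - 40
= 50
Apply floor: max(50, 5) = 50%

50%


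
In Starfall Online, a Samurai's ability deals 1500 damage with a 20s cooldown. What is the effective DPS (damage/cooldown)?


DPS = damage / cooldown
= 1500 / 20
= 75.00

75.00 DPS


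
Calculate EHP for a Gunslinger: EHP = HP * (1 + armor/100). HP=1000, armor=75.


EHP = 1000 * (1 + 75/100)
= 1000 * (1 + 0.75)
= 1000 * 1.75
= 1750.0

1750.0 EHP


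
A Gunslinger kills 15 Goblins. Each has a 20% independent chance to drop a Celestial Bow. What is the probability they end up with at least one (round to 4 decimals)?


P(at least one) = 1 - P(none) = 1 - (1-p)^n
p = 20/100 = 0.2
1 - p = 0.8
(1 - p)^15 = 0.8^15 = 0.035184
P(at least one) = 1 - 0.035184 = 0.9648

0.9648


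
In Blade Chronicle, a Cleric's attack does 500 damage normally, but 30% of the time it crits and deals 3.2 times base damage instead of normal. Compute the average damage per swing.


E[dmg] = base * (1 + crit_chance * (crit_mult - 1))
cc as decimal = 30/100 = 0.3
cm - 1 = 3.2 - 1 = 2.2
Bonus factor = 0.3 * 2.2 = 0.66
Total multiplier = 1 + 0.66 = 1.66
Expected damage = 500 * 1.66 = 830.00

830.00 damage


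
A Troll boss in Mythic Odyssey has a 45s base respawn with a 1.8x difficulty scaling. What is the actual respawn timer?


Respawn time = base * multiplier
= 45 * 1.8
= 81.0 seconds

81.0 seconds


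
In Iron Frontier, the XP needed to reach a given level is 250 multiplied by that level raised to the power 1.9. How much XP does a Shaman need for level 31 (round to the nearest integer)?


XP = 250 * level^1.9
Substitute level = 31:
XP = 250 * 31^1.9
= 250 * 681.6905
= 170423

170423 XP


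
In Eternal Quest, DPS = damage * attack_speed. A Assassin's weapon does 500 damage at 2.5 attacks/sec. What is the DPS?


DPS = damage * attack_speed
= 500 * 2.5
= 1250.0

1250.0 DPS


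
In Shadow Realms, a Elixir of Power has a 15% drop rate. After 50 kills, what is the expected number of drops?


Expected drops = kills * (drop_rate / 100)
= 50 * (15 / 100)
= 50 * 0.15
= 7.5

7.5 drops


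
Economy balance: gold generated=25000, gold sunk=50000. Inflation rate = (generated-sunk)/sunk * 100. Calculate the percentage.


Net gold = 25000 - 50000 = -25000
Inflation rate = net / sunk * 100 = -25000 / 50000 * 100
= -0.5 * 100
= -50.00%

-50.00%


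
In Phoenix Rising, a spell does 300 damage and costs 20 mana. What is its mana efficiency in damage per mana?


Efficiency = damage / mana
= 300 / 20
= 15.00

15.00 dmg/mana


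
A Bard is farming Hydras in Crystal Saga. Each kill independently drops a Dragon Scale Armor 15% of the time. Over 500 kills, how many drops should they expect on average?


Expected drops = kills * (drop_rate / 100)
= 500 * (15 / 100)
= 500 * 0.15
= 75.0

75.0 drops


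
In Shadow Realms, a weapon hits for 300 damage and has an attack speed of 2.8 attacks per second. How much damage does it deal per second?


DPS = damage * attack_speed
= 300 * 2.8
= 840.0

840.0 DPS


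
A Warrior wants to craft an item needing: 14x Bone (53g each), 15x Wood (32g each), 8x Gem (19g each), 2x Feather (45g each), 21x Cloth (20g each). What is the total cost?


Cost breakdown:
  Bone: 14 * 53 = 742
  Wood: 15 * 32 = 480
  Gem: 8 * 19 = 152
  Feather: 2 * 45 = 90
  Cloth: 21 * 20 = 420
Total = 742 + 480 + 152 + 90 + 420 = 1884

1884 gold


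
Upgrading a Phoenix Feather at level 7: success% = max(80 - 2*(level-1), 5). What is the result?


raw_rate = 80 - 2 * (7 - 1)
= 80 - 2 * 6
= 80 - 12
= 68
Apply floor: max(68, 5) = 68%

68%


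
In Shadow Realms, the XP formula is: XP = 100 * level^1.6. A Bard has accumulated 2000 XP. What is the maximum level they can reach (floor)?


XP = 100 * level^1.6, so level = (XP / 100)^(1/1.6)
= (2000 / 100)^(1/1.6)
= 20.0^0.625
= 6.5034
Floor: level = 6

level 6


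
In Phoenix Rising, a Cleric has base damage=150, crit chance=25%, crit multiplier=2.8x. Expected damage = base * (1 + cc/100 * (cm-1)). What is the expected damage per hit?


E[dmg] = base * (1 + crit_chance * (crit_mult - 1))
cc as decimal = 25/100 = 0.25
cm - 1 = 2.8 - 1 = 1.8
Bonus factor = 0.25 * 1.8 = 0.45
Total multiplier = 1 + 0.45 = 1.45
Expected damage = 150 * 1.45 = 217.50

217.50 damage


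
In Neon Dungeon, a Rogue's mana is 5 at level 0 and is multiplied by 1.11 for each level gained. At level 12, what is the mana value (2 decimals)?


value = base * growth^level
= 5 * 1.11^12
= 5 * 3.498451
= 17.49

17.49 mana


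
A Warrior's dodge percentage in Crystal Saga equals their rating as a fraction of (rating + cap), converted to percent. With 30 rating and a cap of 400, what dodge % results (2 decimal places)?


dodge% = 30 / (30 + 400) * 100
= 30 / 430 * 100
= 0.069767 * 100
= 6.98%

6.98%


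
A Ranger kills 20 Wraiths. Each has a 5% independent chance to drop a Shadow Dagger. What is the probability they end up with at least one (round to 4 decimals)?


P(at least one) = 1 - P(none) = 1 - (1-p)^n
p = 5/100 = 0.05
1 - p = 0.95
(1 - p)^20 = 0.95^20 = 0.358486
P(at least one) = 1 - 0.358486 = 0.6415

0.6415


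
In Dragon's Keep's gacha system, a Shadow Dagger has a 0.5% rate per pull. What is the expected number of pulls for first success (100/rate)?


Expected pulls for a geometric distribution = 1/p = 100 / rate%
= 100 / 0.5
= 200.0

200.0 pulls


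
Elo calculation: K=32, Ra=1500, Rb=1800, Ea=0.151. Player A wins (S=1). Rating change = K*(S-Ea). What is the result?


Elo update: delta = K * (S - Ea), where S = 1 (wins)
S - Ea = 1 - 0.151 = 0.849
Rating change = 32 * 0.849
= 27.17

27.17 rating points


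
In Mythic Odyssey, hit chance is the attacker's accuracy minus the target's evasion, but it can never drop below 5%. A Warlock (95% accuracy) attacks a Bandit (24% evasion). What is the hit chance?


accuracy - evasion = 95 - 24 = 71
Apply floor: max(71, 5) = 71
Hit chance = 71%

71%


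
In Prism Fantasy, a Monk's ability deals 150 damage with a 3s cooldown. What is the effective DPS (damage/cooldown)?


DPS = damage / cooldown
= 150 / 3
= 50.00

50.00 DPS


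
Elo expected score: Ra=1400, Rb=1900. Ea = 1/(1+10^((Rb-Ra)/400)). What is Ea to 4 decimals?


Elo expected score: Ea = 1/(1 + 10^((Rb-Ra)/400))
Rb - Ra = 1900 - 1400 = 500
(Rb-Ra)/400 = 500/400 = 1.25
10^1.25 = 17.782794
Ea = 1/(1 + 17.782794) = 1/18.782794 = 0.0532

0.0532


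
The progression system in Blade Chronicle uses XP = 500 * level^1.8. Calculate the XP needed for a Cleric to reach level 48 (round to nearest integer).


XP = 500 * level^1.8
Substitute level = 48:
XP = 500 * 48^1.8
= 500 * 1062.2683
= 531134

531134 XP


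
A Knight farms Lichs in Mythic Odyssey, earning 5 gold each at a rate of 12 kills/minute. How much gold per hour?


Gold per minute = 5 * 12 = 60
Gold per hour = 60 * 60 = 3600

3600 gold/hour


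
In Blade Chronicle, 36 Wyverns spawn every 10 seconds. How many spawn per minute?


Spawns per minute = count * (60 / interval)
= 36 * (60 / 10)
= 36 * 6.0
= 216.0

216.0 per minute


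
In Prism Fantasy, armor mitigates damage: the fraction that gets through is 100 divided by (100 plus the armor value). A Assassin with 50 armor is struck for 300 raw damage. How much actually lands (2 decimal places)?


actual = 300 * 100 / (100 + 50)
= 300 * 100 / 150
= 30000 / 150
= 200.00

200.00 damage


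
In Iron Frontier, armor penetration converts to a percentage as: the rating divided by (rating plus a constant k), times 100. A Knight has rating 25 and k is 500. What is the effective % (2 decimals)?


effective% = rating / (rating + k) * 100
= 25 / (25 + 500) * 100
= 25 / 525 * 100
= 0.047619 * 100
= 4.76%

4.76%


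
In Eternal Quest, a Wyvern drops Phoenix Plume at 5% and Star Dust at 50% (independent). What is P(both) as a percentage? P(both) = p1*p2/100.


For independent events, P(both) = P(A) * P(B)
= 5% * 50%
= 250 / 100 %
= 2.5%

2.5%


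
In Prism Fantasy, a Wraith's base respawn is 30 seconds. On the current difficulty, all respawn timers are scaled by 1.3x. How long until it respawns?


Respawn time = base * multiplier
= 30 * 1.3
= 39.0 seconds

39.0 seconds


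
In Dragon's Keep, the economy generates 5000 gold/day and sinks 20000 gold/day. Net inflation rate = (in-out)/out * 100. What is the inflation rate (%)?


Net gold = 5000 - 20000 = -15000
Inflation rate = net / sunk * 100 = -15000 / 20000 * 100
= -0.75 * 100
= -75.00%

-75.00%


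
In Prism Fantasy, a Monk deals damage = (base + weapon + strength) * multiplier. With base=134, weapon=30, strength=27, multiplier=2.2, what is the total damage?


Sum base + weapon + str = 134 + 30 + 27 = 191
Multiply by 2.2:
191 * 2.2 = 420.2

420.2 damage


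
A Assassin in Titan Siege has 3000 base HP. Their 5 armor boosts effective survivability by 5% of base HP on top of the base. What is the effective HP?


EHP = 3000 * (1 + 5/100)
= 3000 * (1 + 0.05)
= 3000 * 1.05
= 3150.0

3150.0 EHP


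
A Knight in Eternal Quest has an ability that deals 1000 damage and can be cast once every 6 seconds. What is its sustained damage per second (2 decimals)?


DPS = damage / cooldown
= 1000 / 6
= 166.67

166.67 DPS


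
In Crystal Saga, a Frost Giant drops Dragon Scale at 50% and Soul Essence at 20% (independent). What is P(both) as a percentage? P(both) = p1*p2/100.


For independent events, P(both) = P(A) * P(B)
= 50% * 20%
= 1000 / 100 %
= 10.0%

10.0%


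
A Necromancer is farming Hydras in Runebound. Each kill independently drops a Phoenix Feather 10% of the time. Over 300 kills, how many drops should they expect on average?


Expected drops = kills * (drop_rate / 100)
= 300 * (10 / 100)
= 300 * 0.1
= 30.0

30.0 drops


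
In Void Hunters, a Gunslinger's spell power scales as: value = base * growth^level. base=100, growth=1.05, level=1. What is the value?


value = base * growth^level
= 100 * 1.05^1
= 100 * 1.05
= 105.00

105.00 spell power


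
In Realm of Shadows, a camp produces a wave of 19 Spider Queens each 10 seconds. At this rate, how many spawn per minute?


Spawns per minute = count * (60 / interval)
= 19 * (60 / 10)
= 19 * 6.0
= 114.0

114.0 per minute


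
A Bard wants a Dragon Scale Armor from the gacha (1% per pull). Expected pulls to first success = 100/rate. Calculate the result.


Expected pulls for a geometric distribution = 1/p = 100 / rate%
= 100 / 1
= 100.0

100.0 pulls


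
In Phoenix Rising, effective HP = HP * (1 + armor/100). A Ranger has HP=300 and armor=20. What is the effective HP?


EHP = 300 * (1 + 20/100)
= 300 * (1 + 0.2)
= 300 * 1.2
= 360.0

360.0 EHP


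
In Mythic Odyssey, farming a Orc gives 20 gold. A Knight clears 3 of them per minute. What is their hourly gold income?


Gold per minute = 20 * 3 = 60
Gold per hour = 60 * 60 = 3600

3600 gold/hour


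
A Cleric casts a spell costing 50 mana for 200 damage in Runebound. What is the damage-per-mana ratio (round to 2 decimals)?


Efficiency = damage / mana
= 200 / 50
= 4.00

4.00 dmg/mana


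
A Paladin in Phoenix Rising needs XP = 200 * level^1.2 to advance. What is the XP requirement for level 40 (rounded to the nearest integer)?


XP = 200 * level^1.2
Substitute level = 40:
XP = 200 * 40^1.2
= 200 * 83.6512
= 16730

16730 XP


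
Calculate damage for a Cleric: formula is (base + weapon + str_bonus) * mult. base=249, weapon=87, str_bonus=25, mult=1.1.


Sum base + weapon + str = 249 + 87 + 25 = 361
Multiply by 1.1:
361 * 1.1 = 397.1

397.1 damage


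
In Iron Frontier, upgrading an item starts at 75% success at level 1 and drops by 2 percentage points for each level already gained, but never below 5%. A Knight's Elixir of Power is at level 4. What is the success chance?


raw_rate = 75 - 2 * (4 - 1)
= 75 - 2 * 3
= 75 - 6
= 69
Apply floor: max(69, 5) = 69%

69%


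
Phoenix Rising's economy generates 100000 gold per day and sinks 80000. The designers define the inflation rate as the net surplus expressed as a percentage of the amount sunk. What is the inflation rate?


Net gold = 100000 - 80000 = 20000
Inflation rate = net / sunk * 100 = 20000 / 80000 * 100
= 0.25 * 100
= 25.00%

25.00%


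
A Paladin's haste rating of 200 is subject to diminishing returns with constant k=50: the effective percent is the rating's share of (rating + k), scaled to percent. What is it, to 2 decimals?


effective% = rating / (rating + k) * 100
= 200 / (200 + 50) * 100
= 200 / 250 * 100
= 0.8 * 100
= 80.00%

80.00%


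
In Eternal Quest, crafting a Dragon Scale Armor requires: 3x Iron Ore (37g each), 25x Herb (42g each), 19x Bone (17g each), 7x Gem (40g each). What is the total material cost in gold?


Cost breakdown:
  Iron Ore: 3 * 37 = 111
  Herb: 25 * 42 = 1050
  Bone: 19 * 17 = 323
  Gem: 7 * 40 = 280
Total = 111 + 1050 + 323 + 280 = 1764

1764 gold


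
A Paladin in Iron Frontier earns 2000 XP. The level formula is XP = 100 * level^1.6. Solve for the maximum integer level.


XP = 100 * level^1.6, so level = (XP / 100)^(1/1.6)
= (2000 / 100)^(1/1.6)
= 20.0^0.625
= 6.5034
Floor: level = 6

level 6


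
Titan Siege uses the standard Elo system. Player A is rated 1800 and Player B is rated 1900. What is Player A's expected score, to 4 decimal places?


Elo expected score: Ea = 1/(1 + 10^((Rb-Ra)/400))
Rb - Ra = 1900 - 1800 = 100
(Rb-Ra)/400 = 100/400 = 0.25
10^0.25 = 1.778279
Ea = 1/(1 + 1.778279) = 1/2.778279 = 0.3599

0.3599


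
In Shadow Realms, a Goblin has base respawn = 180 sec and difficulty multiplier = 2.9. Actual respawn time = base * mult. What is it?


Respawn time = base * multiplier
= 180 * 2.9
= 522.0 seconds

522.0 seconds


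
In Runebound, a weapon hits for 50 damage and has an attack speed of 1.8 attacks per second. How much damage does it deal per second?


DPS = damage * attack_speed
= 50 * 1.8
= 90.0

90.0 DPS


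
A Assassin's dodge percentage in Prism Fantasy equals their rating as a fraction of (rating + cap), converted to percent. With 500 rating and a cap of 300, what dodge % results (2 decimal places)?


dodge% = 500 / (500 + 300) * 100
= 500 / 800 * 100
= 0.625 * 100
= 62.50%

62.50%


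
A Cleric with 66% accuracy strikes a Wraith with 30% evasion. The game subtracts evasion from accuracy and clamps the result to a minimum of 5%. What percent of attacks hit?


accuracy - evasion = 66 - 30 = 36
Apply floor: max(36, 5) = 36
Hit chance = 36%

36%


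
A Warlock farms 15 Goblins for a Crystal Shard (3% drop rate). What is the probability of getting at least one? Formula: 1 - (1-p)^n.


P(at least one) = 1 - P(none) = 1 - (1-p)^n
p = 3/100 = 0.03
1 - p = 0.97
(1 - p)^15 = 0.97^15 = 0.633251
P(at least one) = 1 - 0.633251 = 0.3667

0.3667


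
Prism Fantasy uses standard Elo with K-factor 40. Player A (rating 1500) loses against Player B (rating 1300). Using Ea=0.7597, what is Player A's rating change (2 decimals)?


Elo update: delta = K * (S - Ea), where S = 0 (loses)
S - Ea = 0 - 0.7597 = -0.7597
Rating change = 40 * -0.7597
= -30.39

-30.39 rating points


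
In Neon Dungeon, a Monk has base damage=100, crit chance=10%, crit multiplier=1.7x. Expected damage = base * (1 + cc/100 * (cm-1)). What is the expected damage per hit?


E[dmg] = base * (1 + crit_chance * (crit_mult - 1))
cc as decimal = 10/100 = 0.1
cm - 1 = 1.7 - 1 = 0.7
Bonus factor = 0.1 * 0.7 = 0.07
Total multiplier = 1 + 0.07 = 1.07
Expected damage = 100 * 1.07 = 107.00

107.00 damage


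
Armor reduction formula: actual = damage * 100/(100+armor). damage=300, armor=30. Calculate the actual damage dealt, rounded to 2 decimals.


actual = 300 * 100 / (100 + 30)
= 300 * 100 / 130
= 30000 / 130
= 230.77

230.77 damage


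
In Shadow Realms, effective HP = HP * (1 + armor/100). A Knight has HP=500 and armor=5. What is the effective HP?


EHP = 500 * (1 + 5/100)
= 500 * (1 + 0.05)
= 500 * 1.05
= 525.0

525.0 EHP


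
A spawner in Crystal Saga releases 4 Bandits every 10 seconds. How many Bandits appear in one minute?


Spawns per minute = count * (60 / interval)
= 4 * (60 / 10)
= 4 * 6.0
= 24.0

24.0 per minute


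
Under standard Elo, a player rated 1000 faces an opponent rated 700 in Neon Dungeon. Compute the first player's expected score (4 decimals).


Elo expected score: Ea = 1/(1 + 10^((Rb-Ra)/400))
Rb - Ra = 700 - 1000 = -300
(Rb-Ra)/400 = -300/400 = -0.75
10^-0.75 = 0.177828
Ea = 1/(1 + 0.177828) = 1/1.177828 = 0.8490

0.8490


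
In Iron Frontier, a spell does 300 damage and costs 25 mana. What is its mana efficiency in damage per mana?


Efficiency = damage / mana
= 300 / 25
= 12.00

12.00 dmg/mana


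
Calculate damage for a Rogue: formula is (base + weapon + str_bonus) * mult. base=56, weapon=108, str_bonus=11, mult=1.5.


Sum base + weapon + str = 56 + 108 + 11 = 175
Multiply by 1.5:
175 * 1.5 = 262.5

262.5 damage


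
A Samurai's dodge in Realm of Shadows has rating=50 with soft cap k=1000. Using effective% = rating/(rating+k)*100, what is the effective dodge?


effective% = rating / (rating + k) * 100
= 50 / (50 + 1000) * 100
= 50 / 1050 * 100
= 0.047619 * 100
= 4.76%

4.76%
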